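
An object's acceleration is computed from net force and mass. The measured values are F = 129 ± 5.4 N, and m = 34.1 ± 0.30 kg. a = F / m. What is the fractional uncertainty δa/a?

a is a product of powers, so relative uncertainties combine in quadrature:
  (1·δF/F)² = (1×0.0419)² = 0.00175;  (-1·δm/m)² = (-1×0.00880)² = 7.74e-05
δa/a = √(0.00183) = 0.0428

0.0428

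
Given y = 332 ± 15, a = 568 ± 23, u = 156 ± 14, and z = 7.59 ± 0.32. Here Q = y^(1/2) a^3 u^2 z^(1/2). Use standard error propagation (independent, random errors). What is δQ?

4.9e+13

For a monomial Q ∝ y^(1/2), a^3, u^2, z^(1/2), fractional errors add in quadrature:
  (½·δy/y)² = (0.5×0.0452)² = 0.000510;  (3·δa/a)² = (3×0.0405)² = 0.0148;  (2·δu/u)² = (2×0.0897)² = 0.0322;  (½·δz/z)² = (0.5×0.0422)² = 0.000444
δQ/Q = √(0.0479) = 0.219
Q = 2.24e+14, so δQ = 0.219 × 2.24e+14 = 4.9e+13.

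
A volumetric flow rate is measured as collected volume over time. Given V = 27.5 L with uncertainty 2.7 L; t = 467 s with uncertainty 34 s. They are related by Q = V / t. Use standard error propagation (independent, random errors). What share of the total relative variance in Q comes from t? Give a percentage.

(δQ/Q)² = (1·δV/V)² + (-1·δt/t)²
  V term: (1×0.0982)² = 0.00964
  t term: (-1×0.0728)² = 0.00530
Total = 0.0149. Share from t = 0.00530/0.0149 = 0.355.

35.5%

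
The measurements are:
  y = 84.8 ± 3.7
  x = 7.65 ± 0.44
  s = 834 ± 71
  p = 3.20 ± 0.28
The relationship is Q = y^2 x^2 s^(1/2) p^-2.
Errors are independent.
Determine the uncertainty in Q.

Each factor contributes (exponent × relative error)² to (δQ/Q)²:
  (2·δy/y)² = (2×0.0436)² = 0.00762;  (2·δx/x)² = (2×0.0575)² = 0.0132;  (½·δs/s)² = (0.5×0.0851)² = 0.00181;  (-2·δp/p)² = (-2×0.0875)² = 0.0306
δQ/Q = √(0.0533) = 0.231
Q = 1.19e+06, so δQ = 0.231 × 1.19e+06 = 2.74e+05.

2.74e+05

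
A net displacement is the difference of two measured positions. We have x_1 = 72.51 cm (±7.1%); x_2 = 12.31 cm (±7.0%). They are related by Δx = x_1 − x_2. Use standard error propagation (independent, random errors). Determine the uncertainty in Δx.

5.22 cm

For a sum/difference, combine absolute errors in quadrature:
  (δx_1)² = 26.5;  (δx_2)² = 0.743
δΔx = √(27.2) = 5.22 cm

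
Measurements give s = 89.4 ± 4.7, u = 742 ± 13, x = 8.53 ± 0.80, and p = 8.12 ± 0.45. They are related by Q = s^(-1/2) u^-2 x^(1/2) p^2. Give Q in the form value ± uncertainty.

(3.70 ± 0.474) × 10^-5

Q is a product of powers, so relative uncertainties combine in quadrature:
  (−½·δs/s)² = (-0.5×0.0526)² = 0.000691;  (-2·δu/u)² = (-2×0.0175)² = 0.00123;  (½·δx/x)² = (0.5×0.0938)² = 0.00220;  (2·δp/p)² = (2×0.0554)² = 0.0123
δQ/Q = √(0.0164) = 0.128
Q = 3.7e-05, so δQ = 0.128 × 3.7e-05 = 4.74e-06.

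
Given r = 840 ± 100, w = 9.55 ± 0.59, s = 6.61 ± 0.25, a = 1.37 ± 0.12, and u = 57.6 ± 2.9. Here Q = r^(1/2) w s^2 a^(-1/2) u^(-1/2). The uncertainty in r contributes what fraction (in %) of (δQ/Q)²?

22.7%

(δQ/Q)² = (½·δr/r)² + (1·δw/w)² + (2·δs/s)² + (−½·δa/a)² + (−½·δu/u)²
  r term: (0.5×0.119)² = 0.00354
  w term: (1×0.0618)² = 0.00382
  s term: (2×0.0378)² = 0.00572
  a term: (-0.5×0.0876)² = 0.00192
  u term: (-0.5×0.0503)² = 0.000634
Total = 0.0156. Share from r = 0.00354/0.0156 = 0.227.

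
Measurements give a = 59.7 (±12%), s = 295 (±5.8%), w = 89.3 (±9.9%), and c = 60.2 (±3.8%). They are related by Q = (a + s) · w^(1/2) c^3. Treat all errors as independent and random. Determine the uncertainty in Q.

Let u = a + s = 355. δu = √(δa² + δs²) = √(51.3 + 293) = 18.5, so δu/u = 0.0523.
Q is then a monomial in u, w, c:
δQ/Q = √((δu/u)² + (½·δw/w)² + (3·δc/c)²) = √(0.00273 + 0.00245 + 0.0130) = 0.135
Q = 7.31e+08, so δQ = 0.135 × 7.31e+08 = 9.86e+07.

9.86e+07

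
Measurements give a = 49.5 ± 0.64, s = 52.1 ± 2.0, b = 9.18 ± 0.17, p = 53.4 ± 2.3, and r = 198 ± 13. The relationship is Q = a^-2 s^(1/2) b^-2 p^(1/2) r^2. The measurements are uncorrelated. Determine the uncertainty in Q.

1.42

Relative error in a monomial: (δQ/Q)² = Σ (nᵢ · δxᵢ/xᵢ)².
  (-2·δa/a)² = (-2×0.0129)² = 0.000669;  (½·δs/s)² = (0.5×0.0384)² = 0.000368;  (-2·δb/b)² = (-2×0.0185)² = 0.00137;  (½·δp/p)² = (0.5×0.0431)² = 0.000464;  (2·δr/r)² = (2×0.0657)² = 0.0172
δQ/Q = √(0.0201) = 0.142
Q = 10.0, so δQ = 0.142 × 10.0 = 1.42.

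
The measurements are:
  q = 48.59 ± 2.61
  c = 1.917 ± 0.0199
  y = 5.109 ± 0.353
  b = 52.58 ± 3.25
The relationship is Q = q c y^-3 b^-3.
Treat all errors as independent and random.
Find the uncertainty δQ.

1.36e-06

Each factor contributes (exponent × relative error)² to (δQ/Q)²:
  (1·δq/q)² = (1×0.0537)² = 0.00289;  (1·δc/c)² = (1×0.0104)² = 0.000108;  (-3·δy/y)² = (-3×0.0691)² = 0.0430;  (-3·δb/b)² = (-3×0.0618)² = 0.0344
δQ/Q = √(0.0803) = 0.283
Q = 4.805e-06, so δQ = 0.283 × 4.805e-06 = 1.36e-06.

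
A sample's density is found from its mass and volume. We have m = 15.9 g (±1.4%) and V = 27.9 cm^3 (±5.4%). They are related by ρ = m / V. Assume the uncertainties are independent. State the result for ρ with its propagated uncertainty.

0.570 ± 0.0318 g/cm^3

Since ρ is a product/quotient, work with relative uncertainties:
  (1·δm/m)² = (1×0.0140)² = 0.000196;  (-1·δV/V)² = (-1×0.0540)² = 0.00292
δρ/ρ = √(0.00311) = 0.0558
ρ = 0.570 g/cm^3, so δρ = 0.0558 × 0.570 = 0.0318 g/cm^3.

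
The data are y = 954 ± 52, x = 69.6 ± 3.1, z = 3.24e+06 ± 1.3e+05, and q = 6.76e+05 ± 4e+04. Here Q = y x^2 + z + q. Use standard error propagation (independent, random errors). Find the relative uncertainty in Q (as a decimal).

Let p = y·x^2 = 4.62e+06. δp/p = √((1·δy/y)² + (2·δx/x)²) = √(0.00297 + 0.00794) = 0.104, so δp = 4.83e+05.
Q = p + z + q: δQ = √(δp² + δz² + δq²) = √(2.33e+11 + 1.69e+10 + 1.6e+09) = 5.01e+05
Q = 8.54e+06, so δQ/Q = 5.01e+05/8.54e+06 = 0.0587.

0.0587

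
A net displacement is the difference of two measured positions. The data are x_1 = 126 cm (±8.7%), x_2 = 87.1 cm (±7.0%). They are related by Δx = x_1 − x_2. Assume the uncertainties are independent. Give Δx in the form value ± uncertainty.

38.9 ± 12.5 cm

Each term contributes (cᵢ δxᵢ)² to (δΔx)²:
  (δx_1)² = 120;  (δx_2)² = 37.2
δΔx = √(157) = 12.5 cm
Δx = 38.9 cm.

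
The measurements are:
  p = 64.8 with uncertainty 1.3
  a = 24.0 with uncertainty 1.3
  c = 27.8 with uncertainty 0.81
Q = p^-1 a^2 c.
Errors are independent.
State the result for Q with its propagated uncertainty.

247 ± 28.2

Relative error in a monomial: (δQ/Q)² = Σ (nᵢ · δxᵢ/xᵢ)².
  (-1·δp/p)² = (-1×0.0201)² = 0.000402;  (2·δa/a)² = (2×0.0542)² = 0.0117;  (1·δc/c)² = (1×0.0291)² = 0.000849
δQ/Q = √(0.0130) = 0.114
Q = 247, so δQ = 0.114 × 247 = 28.2.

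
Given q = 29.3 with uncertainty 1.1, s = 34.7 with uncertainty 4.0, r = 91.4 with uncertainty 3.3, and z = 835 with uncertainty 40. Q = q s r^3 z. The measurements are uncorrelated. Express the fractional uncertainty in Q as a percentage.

16.9%

For a monomial Q ∝ q, s, r^3, z, fractional errors add in quadrature:
  (1·δq/q)² = (1×0.0375)² = 0.00141;  (1·δs/s)² = (1×0.115)² = 0.0133;  (3·δr/r)² = (3×0.0361)² = 0.0117;  (1·δz/z)² = (1×0.0479)² = 0.00229
δQ/Q = √(0.0287) = 0.169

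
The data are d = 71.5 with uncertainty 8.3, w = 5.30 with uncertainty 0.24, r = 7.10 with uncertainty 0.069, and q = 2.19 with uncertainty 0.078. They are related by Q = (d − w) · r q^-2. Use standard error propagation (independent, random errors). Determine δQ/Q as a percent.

14.5%

Let u = d − w = 66.2. δu = √(δd² + δw²) = √(68.9 + 0.0576) = 8.30, so δu/u = 0.125.
Q is then a monomial in u, r, q:
δQ/Q = √((δu/u)² + (1·δr/r)² + (-2·δq/q)²) = √(0.0157 + 9.44e-05 + 0.00507) = 0.145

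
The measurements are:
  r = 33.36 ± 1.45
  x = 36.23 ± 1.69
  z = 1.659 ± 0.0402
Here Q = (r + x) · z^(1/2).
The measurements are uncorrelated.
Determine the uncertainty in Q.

3.07

Let u = r + x = 69.59. δu = √(δr² + δx²) = √(2.10 + 2.86) = 2.23, so δu/u = 0.0320.
Q is then a monomial in u, z:
δQ/Q = √((δu/u)² + (½·δz/z)²) = √(0.00102 + 0.000147) = 0.0342
Q = 89.63, so δQ = 0.0342 × 89.63 = 3.07.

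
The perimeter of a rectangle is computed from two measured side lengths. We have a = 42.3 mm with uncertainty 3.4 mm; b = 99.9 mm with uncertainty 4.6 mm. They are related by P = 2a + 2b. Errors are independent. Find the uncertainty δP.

P is a linear combination, so absolute uncertainties add in quadrature:
  (2·δa)² = 46.2;  (2·δb)² = 84.6
δP = √(131) = 11.4 mm

11.4 mm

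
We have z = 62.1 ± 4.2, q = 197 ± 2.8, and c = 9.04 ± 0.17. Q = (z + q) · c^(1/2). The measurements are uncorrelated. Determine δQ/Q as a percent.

2.16%

Let u = z + q = 259. δu = √(δz² + δq²) = √(17.6 + 7.84) = 5.05, so δu/u = 0.0195.
Q is then a monomial in u, c:
δQ/Q = √((δu/u)² + (½·δc/c)²) = √(0.000380 + 8.84e-05) = 0.0216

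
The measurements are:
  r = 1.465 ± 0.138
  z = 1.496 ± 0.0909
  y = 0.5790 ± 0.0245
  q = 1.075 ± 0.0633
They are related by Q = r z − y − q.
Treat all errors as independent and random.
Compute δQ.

0.255

Let p = r·z = 2.192. δp/p = √((1·δr/r)² + (1·δz/z)²) = √(0.00887 + 0.00369) = 0.112, so δp = 0.246.
Q = p − y − q: δQ = √(δp² + δy² + δq²) = √(0.0604 + 0.000600 + 0.00401) = 0.255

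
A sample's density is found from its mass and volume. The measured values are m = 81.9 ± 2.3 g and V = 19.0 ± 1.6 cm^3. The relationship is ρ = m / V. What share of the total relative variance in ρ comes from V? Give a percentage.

90.0%

(δρ/ρ)² = (1·δm/m)² + (-1·δV/V)²
  m term: (1×0.0281)² = 0.000789
  V term: (-1×0.0842)² = 0.00709
Total = 0.00788. Share from V = 0.00709/0.00788 = 0.900.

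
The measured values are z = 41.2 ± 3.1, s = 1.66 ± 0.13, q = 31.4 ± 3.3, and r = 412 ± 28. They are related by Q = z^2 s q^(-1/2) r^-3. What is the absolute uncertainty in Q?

Products/powers → add relative errors in quadrature, weighted by exponent:
  (2·δz/z)² = (2×0.0752)² = 0.0226;  (1·δs/s)² = (1×0.0783)² = 0.00613;  (−½·δq/q)² = (-0.5×0.105)² = 0.00276;  (-3·δr/r)² = (-3×0.0680)² = 0.0416
δQ/Q = √(0.0731) = 0.270
Q = 7.19e-06, so δQ = 0.270 × 7.19e-06 = 1.94e-06.

1.94e-06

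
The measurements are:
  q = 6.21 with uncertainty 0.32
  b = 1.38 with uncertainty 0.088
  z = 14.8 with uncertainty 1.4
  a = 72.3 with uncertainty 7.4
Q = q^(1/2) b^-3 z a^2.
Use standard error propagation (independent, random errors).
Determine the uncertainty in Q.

Q is a product of powers, so relative uncertainties combine in quadrature:
  (½·δq/q)² = (0.5×0.0515)² = 0.000664;  (-3·δb/b)² = (-3×0.0638)² = 0.0366;  (1·δz/z)² = (1×0.0946)² = 0.00895;  (2·δa/a)² = (2×0.102)² = 0.0419
δQ/Q = √(0.0881) = 0.297
Q = 73400, so δQ = 0.297 × 73400 = 21800.

21800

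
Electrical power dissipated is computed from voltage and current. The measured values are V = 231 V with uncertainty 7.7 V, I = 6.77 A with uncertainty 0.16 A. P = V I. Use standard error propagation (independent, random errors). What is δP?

63.9 W

Since P is a product/quotient, work with relative uncertainties:
  (1·δV/V)² = (1×0.0333)² = 0.00111;  (1·δI/I)² = (1×0.0236)² = 0.000559
δP/P = √(0.00167) = 0.0409
P = 1560 W, so δP = 0.0409 × 1560 = 63.9 W.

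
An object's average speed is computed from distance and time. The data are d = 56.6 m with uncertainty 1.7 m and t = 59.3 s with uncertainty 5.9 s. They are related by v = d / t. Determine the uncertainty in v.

0.0992 m/s

Products/powers → add relative errors in quadrature, weighted by exponent:
  (1·δd/d)² = (1×0.0300)² = 0.000902;  (-1·δt/t)² = (-1×0.0995)² = 0.00990
δv/v = √(0.0108) = 0.104
v = 0.954 m/s, so δv = 0.104 × 0.954 = 0.0992 m/s.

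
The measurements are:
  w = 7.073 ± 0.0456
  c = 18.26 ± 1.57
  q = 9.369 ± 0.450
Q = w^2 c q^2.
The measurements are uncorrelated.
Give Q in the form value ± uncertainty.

Q is a product of powers, so relative uncertainties combine in quadrature:
  (2·δw/w)² = (2×0.00645)² = 0.000166;  (1·δc/c)² = (1×0.0860)² = 0.00739;  (2·δq/q)² = (2×0.0480)² = 0.00923
δQ/Q = √(0.0168) = 0.130
Q = 80190, so δQ = 0.130 × 80190 = 10400.

80190 ± 10400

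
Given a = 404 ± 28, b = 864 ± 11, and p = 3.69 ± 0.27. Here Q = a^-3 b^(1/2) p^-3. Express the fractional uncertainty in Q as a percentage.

30.2%

Q is a product of powers, so relative uncertainties combine in quadrature:
  (-3·δa/a)² = (-3×0.0693)² = 0.0432;  (½·δb/b)² = (0.5×0.0127)² = 4.05e-05;  (-3·δp/p)² = (-3×0.0732)² = 0.0482
δQ/Q = √(0.0915) = 0.302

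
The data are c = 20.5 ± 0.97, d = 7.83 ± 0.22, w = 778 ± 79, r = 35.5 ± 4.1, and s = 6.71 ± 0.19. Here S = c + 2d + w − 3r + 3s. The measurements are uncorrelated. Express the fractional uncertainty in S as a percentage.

Sums and differences: (δS)² = Σ (cᵢ δxᵢ)².
  (δc)² = 0.941;  (2·δd)² = 0.194;  (δw)² = 6240;  (3·δr)² = 151;  (3·δs)² = 0.325
δS = √(6390) = 80.0
S = 728, so δS/S = 80.0/728 = 0.110.

11.0%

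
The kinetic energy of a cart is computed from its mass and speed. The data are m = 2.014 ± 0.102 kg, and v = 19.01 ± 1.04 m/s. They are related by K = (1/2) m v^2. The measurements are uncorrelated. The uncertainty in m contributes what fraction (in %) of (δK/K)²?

(δK/K)² = (1·δm/m)² + (2·δv/v)²
  m term: (1×0.0506)² = 0.00256
  v term: (2×0.0547)² = 0.0120
Total = 0.0145. Share from m = 0.00256/0.0145 = 0.176.

17.6%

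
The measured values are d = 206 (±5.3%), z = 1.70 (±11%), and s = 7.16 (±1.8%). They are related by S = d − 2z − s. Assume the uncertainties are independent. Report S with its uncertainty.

Each term contributes (cᵢ δxᵢ)² to (δS)²:
  (δd)² = 119;  (2·δz)² = 0.140;  (δs)² = 0.0166
δS = √(119) = 10.9
S = 195.

195 ± 10.9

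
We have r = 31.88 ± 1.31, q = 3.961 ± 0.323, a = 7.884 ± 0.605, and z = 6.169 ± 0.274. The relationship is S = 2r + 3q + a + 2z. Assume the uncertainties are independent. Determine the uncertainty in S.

S is a linear combination, so absolute uncertainties add in quadrature:
  (2·δr)² = 6.86;  (3·δq)² = 0.939;  (δa)² = 0.366;  (2·δz)² = 0.300
δS = √(8.47) = 2.91

2.91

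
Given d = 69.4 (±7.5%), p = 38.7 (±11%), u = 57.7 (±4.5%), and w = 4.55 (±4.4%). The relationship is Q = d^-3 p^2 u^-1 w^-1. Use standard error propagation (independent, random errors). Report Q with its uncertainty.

(1.71 ± 0.548) × 10^-5

For a monomial Q ∝ d^-3, p^2, u^-1, w^-1, fractional errors add in quadrature:
  (-3·δd/d)² = (-3×0.0750)² = 0.0506;  (2·δp/p)² = (2×0.110)² = 0.0484;  (-1·δu/u)² = (-1×0.0450)² = 0.00203;  (-1·δw/w)² = (-1×0.0440)² = 0.00194
δQ/Q = √(0.103) = 0.321
Q = 1.71e-05, so δQ = 0.321 × 1.71e-05 = 5.48e-06.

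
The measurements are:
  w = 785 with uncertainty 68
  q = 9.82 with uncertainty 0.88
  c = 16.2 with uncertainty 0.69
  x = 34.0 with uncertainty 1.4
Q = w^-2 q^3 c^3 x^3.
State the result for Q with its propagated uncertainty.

(2.57 ± 0.940) × 10^5

Since Q is a product/quotient, work with relative uncertainties:
  (-2·δw/w)² = (-2×0.0866)² = 0.0300;  (3·δq/q)² = (3×0.0896)² = 0.0723;  (3·δc/c)² = (3×0.0426)² = 0.0163;  (3·δx/x)² = (3×0.0412)² = 0.0153
δQ/Q = √(0.134) = 0.366
Q = 2.57e+05, so δQ = 0.366 × 2.57e+05 = 94000.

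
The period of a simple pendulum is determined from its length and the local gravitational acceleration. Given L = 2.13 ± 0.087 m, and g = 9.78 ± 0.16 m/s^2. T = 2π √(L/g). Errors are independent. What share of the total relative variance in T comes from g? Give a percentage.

(δT/T)² = (½·δL/L)² + (−½·δg/g)²
  L term: (0.5×0.0408)² = 0.000417
  g term: (-0.5×0.0164)² = 6.69e-05
Total = 0.000484. Share from g = 6.69e-05/0.000484 = 0.138.

13.8%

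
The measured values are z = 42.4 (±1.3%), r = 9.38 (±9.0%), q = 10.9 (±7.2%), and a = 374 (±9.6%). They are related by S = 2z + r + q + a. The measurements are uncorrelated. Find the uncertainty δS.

For a sum/difference, combine absolute errors in quadrature:
  (2·δz)² = 1.22;  (δr)² = 0.713;  (δq)² = 0.616;  (δa)² = 1290
δS = √(1290) = 35.9

35.9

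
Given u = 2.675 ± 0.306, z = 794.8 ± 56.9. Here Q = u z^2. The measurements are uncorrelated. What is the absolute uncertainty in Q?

3.1e+05

For a monomial Q ∝ u, z^2, fractional errors add in quadrature:
  (1·δu/u)² = (1×0.114)² = 0.0131;  (2·δz/z)² = (2×0.0716)² = 0.0205
δQ/Q = √(0.0336) = 0.183
Q = 1.69e+06, so δQ = 0.183 × 1.69e+06 = 3.1e+05.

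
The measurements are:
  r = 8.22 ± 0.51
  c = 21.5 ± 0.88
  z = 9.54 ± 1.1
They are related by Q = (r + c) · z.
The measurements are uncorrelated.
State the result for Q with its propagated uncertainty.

284 ± 34.1

Let u = r + c = 29.7. δu = √(δr² + δc²) = √(0.260 + 0.774) = 1.02, so δu/u = 0.0342.
Q is then a monomial in u, z:
δQ/Q = √((δu/u)² + (1·δz/z)²) = √(0.00117 + 0.0133) = 0.120
Q = 284, so δQ = 0.120 × 284 = 34.1.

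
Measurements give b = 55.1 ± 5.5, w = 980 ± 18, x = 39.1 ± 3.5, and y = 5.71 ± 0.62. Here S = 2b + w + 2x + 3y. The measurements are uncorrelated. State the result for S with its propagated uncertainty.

Absolute uncertainties add in quadrature for a linear combination:
  (2·δb)² = 121;  (δw)² = 324;  (2·δx)² = 49.0;  (3·δy)² = 3.46
δS = √(497) = 22.3
S = 1190.

1190 ± 22.3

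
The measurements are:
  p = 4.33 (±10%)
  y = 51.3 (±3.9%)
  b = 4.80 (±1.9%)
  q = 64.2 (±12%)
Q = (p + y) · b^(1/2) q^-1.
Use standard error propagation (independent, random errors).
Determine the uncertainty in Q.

Let u = p + y = 55.6. δu = √(δp² + δy²) = √(0.187 + 4.00) = 2.05, so δu/u = 0.0368.
Q is then a monomial in u, b, q:
δQ/Q = √((δu/u)² + (½·δb/b)² + (-1·δq/q)²) = √(0.00135 + 9.02e-05 + 0.0144) = 0.126
Q = 1.90, so δQ = 0.126 × 1.90 = 0.239.

0.239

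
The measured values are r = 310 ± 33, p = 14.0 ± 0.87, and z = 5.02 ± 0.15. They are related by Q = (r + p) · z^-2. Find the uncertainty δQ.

1.52

Let u = r + p = 324. δu = √(δr² + δp²) = √(1090 + 0.757) = 33.0, so δu/u = 0.102.
Q is then a monomial in u, z:
δQ/Q = √((δu/u)² + (-2·δz/z)²) = √(0.0104 + 0.00357) = 0.118
Q = 12.9, so δQ = 0.118 × 12.9 = 1.52.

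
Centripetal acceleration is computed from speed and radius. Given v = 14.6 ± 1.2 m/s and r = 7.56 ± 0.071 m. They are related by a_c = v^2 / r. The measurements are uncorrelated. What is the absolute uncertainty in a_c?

Products/powers → add relative errors in quadrature, weighted by exponent:
  (2·δv/v)² = (2×0.0822)² = 0.0270;  (-1·δr/r)² = (-1×0.00939)² = 8.82e-05
δa_c/a_c = √(0.0271) = 0.165
a_c = 28.2 m/s^2, so δa_c = 0.165 × 28.2 = 4.64 m/s^2.

4.64 m/s^2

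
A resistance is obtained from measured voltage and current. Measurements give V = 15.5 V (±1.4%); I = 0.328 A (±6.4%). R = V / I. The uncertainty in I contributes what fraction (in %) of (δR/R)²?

(δR/R)² = (1·δV/V)² + (-1·δI/I)²
  V term: (1×0.0140)² = 0.000196
  I term: (-1×0.0640)² = 0.00410
Total = 0.00429. Share from I = 0.00410/0.00429 = 0.954.

95.4%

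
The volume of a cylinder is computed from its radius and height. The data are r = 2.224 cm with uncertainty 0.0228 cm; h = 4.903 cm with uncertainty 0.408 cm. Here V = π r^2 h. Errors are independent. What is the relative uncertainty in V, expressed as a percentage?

8.57%

V is a product of powers, so relative uncertainties combine in quadrature:
  (2·δr/r)² = (2×0.0103)² = 0.000420;  (1·δh/h)² = (1×0.0832)² = 0.00692
δV/V = √(0.00735) = 0.0857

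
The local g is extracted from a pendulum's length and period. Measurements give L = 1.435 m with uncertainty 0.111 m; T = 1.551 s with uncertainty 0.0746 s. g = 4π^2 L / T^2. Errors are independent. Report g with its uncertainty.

23.55 ± 2.91 m/s^2

For a monomial g ∝ L, T^-2, fractional errors add in quadrature:
  (1·δL/L)² = (1×0.0774)² = 0.00598;  (-2·δT/T)² = (-2×0.0481)² = 0.00925
δg/g = √(0.0152) = 0.123
g = 23.55 m/s^2, so δg = 0.123 × 23.55 = 2.91 m/s^2.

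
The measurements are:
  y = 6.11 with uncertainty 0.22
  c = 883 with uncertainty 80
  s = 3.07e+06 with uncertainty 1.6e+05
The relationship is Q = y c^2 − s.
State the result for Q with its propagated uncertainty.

(1.69 ± 0.895) × 10^6

Let p = y·c^2 = 4.76e+06. δp/p = √((1·δy/y)² + (2·δc/c)²) = √(0.00130 + 0.0328) = 0.185, so δp = 8.8e+05.
Q = p − s: δQ = √(δp² + δs²) = √(7.75e+11 + 2.56e+10) = 8.95e+05
Q = 1.69e+06.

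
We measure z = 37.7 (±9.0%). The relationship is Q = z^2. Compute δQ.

Q ∝ z^2, so δQ/Q = |2| · δz/z = 2 × 0.0900 = 0.180.
Q = 1420, so δQ = 0.180 × 1420 = 256.

256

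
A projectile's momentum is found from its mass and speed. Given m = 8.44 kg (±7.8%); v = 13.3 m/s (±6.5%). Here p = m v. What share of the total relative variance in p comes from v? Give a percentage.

41.0%

(δp/p)² = (1·δm/m)² + (1·δv/v)²
  m term: (1×0.0780)² = 0.00608
  v term: (1×0.0650)² = 0.00423
Total = 0.0103. Share from v = 0.00423/0.0103 = 0.410.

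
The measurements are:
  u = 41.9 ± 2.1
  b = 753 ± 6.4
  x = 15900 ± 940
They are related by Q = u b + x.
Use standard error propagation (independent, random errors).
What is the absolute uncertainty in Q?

Let p = u·b = 31600. δp/p = √((1·δu/u)² + (1·δb/b)²) = √(0.00251 + 7.22e-05) = 0.0508, so δp = 1600.
Q = p + x: δQ = √(δp² + δx²) = √(2.57e+06 + 8.84e+05) = 1860

1860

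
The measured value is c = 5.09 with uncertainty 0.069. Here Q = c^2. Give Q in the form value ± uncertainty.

Relative error in a monomial: (δQ/Q)² = Σ (nᵢ · δxᵢ/xᵢ)².
  (2·δc/c)² = (2×0.0136)² = 0.000735
δQ/Q = √(0.000735) = 0.0271
Q = 25.9, so δQ = 0.0271 × 25.9 = 0.702.

25.9 ± 0.702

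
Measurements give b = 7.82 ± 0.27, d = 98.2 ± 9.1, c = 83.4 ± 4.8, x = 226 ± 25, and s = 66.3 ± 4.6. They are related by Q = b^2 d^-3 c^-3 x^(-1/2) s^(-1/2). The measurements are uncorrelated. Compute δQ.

Each factor contributes (exponent × relative error)² to (δQ/Q)²:
  (2·δb/b)² = (2×0.0345)² = 0.00477;  (-3·δd/d)² = (-3×0.0927)² = 0.0773;  (-3·δc/c)² = (-3×0.0576)² = 0.0298;  (−½·δx/x)² = (-0.5×0.111)² = 0.00306;  (−½·δs/s)² = (-0.5×0.0694)² = 0.00120
δQ/Q = √(0.116) = 0.341
Q = 9.09e-13, so δQ = 0.341 × 9.09e-13 = 3.1e-13.

3.1e-13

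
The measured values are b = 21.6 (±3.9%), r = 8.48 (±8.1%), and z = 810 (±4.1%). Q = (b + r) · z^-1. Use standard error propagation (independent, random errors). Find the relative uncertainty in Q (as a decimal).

0.0547

Let u = b + r = 30.1. δu = √(δb² + δr²) = √(0.710 + 0.472) = 1.09, so δu/u = 0.0361.
Q is then a monomial in u, z:
δQ/Q = √((δu/u)² + (-1·δz/z)²) = √(0.00131 + 0.00168) = 0.0547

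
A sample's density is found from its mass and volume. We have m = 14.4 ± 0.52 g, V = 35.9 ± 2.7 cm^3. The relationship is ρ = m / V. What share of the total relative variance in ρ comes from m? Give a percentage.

(δρ/ρ)² = (1·δm/m)² + (-1·δV/V)²
  m term: (1×0.0361)² = 0.00130
  V term: (-1×0.0752)² = 0.00566
Total = 0.00696. Share from m = 0.00130/0.00696 = 0.187.

18.7%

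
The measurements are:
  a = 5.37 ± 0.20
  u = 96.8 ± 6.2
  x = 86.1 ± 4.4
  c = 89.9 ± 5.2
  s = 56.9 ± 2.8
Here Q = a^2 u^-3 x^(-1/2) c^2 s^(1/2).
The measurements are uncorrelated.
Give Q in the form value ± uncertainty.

Q is a product of powers, so relative uncertainties combine in quadrature:
  (2·δa/a)² = (2×0.0372)² = 0.00555;  (-3·δu/u)² = (-3×0.0640)² = 0.0369;  (−½·δx/x)² = (-0.5×0.0511)² = 0.000653;  (2·δc/c)² = (2×0.0578)² = 0.0134;  (½·δs/s)² = (0.5×0.0492)² = 0.000605
δQ/Q = √(0.0571) = 0.239
Q = 0.209, so δQ = 0.239 × 0.209 = 0.0499.

0.209 ± 0.0499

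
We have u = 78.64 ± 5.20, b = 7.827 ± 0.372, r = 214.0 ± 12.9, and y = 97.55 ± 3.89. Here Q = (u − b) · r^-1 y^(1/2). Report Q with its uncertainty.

3.268 ± 0.318

Let w = u − b = 70.81. δw = √(δu² + δb²) = √(27.0 + 0.138) = 5.21, so δw/w = 0.0736.
Q is then a monomial in w, r, y:
δQ/Q = √((δw/w)² + (-1·δr/r)² + (½·δy/y)²) = √(0.00542 + 0.00363 + 0.000398) = 0.0972
Q = 3.268, so δQ = 0.0972 × 3.268 = 0.318.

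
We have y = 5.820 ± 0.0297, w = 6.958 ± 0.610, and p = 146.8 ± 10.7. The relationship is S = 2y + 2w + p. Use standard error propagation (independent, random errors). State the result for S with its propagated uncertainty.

Sums and differences: (δS)² = Σ (cᵢ δxᵢ)².
  (2·δy)² = 0.00353;  (2·δw)² = 1.49;  (δp)² = 114
δS = √(116) = 10.8
S = 172.4.

172.4 ± 10.8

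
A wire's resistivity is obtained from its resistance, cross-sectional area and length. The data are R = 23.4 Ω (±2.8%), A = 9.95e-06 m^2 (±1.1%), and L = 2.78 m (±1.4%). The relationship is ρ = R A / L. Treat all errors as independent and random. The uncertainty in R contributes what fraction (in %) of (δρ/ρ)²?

(δρ/ρ)² = (1·δR/R)² + (1·δA/A)² + (-1·δL/L)²
  R term: (1×0.0280)² = 0.000784
  A term: (1×0.0110)² = 0.000121
  L term: (-1×0.0140)² = 0.000196
Total = 0.00110. Share from R = 0.000784/0.00110 = 0.712.

71.2%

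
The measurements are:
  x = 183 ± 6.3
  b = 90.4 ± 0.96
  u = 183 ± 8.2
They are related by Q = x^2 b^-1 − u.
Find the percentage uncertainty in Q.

Let p = x^2·b^-1 = 370. δp/p = √((2·δx/x)² + (-1·δb/b)²) = √(0.00474 + 0.000113) = 0.0697, so δp = 25.8.
Q = p − u: δQ = √(δp² + δu²) = √(666 + 67.2) = 27.1
Q = 187, so δQ/Q = 27.1/187 = 0.144.

14.4%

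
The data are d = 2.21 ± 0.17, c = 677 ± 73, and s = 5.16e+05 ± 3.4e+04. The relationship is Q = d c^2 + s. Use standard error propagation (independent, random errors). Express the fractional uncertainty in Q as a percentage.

15.3%

Let p = d·c^2 = 1.01e+06. δp/p = √((1·δd/d)² + (2·δc/c)²) = √(0.00592 + 0.0465) = 0.229, so δp = 2.32e+05.
Q = p + s: δQ = √(δp² + δs²) = √(5.38e+10 + 1.16e+09) = 2.34e+05
Q = 1.53e+06, so δQ/Q = 2.34e+05/1.53e+06 = 0.153.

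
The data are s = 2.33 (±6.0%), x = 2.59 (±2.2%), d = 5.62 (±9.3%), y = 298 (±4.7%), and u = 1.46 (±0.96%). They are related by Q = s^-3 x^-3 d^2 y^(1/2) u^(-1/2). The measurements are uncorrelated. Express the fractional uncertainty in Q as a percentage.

Relative error in a monomial: (δQ/Q)² = Σ (nᵢ · δxᵢ/xᵢ)².
  (-3·δs/s)² = (-3×0.0600)² = 0.0324;  (-3·δx/x)² = (-3×0.0220)² = 0.00436;  (2·δd/d)² = (2×0.0930)² = 0.0346;  (½·δy/y)² = (0.5×0.0470)² = 0.000552;  (−½·δu/u)² = (-0.5×0.00960)² = 2.3e-05
δQ/Q = √(0.0719) = 0.268

26.8%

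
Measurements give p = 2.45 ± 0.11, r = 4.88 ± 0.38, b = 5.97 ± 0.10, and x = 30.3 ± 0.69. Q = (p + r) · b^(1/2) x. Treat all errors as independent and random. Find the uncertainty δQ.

32.1

Let u = p + r = 7.33. δu = √(δp² + δr²) = √(0.0121 + 0.144) = 0.396, so δu/u = 0.0540.
Q is then a monomial in u, b, x:
δQ/Q = √((δu/u)² + (½·δb/b)² + (1·δx/x)²) = √(0.00291 + 7.01e-05 + 0.000519) = 0.0592
Q = 543, so δQ = 0.0592 × 543 = 32.1.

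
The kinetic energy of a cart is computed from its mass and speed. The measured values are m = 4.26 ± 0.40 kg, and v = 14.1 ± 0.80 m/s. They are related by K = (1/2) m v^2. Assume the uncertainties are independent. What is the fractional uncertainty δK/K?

K is a product of powers, so relative uncertainties combine in quadrature:
  (1·δm/m)² = (1×0.0939)² = 0.00882;  (2·δv/v)² = (2×0.0567)² = 0.0129
δK/K = √(0.0217) = 0.147

0.147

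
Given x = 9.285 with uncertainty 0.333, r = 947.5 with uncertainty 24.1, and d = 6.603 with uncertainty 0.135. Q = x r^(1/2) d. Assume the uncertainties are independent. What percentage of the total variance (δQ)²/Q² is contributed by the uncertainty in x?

(δQ/Q)² = (1·δx/x)² + (½·δr/r)² + (1·δd/d)²
  x term: (1×0.0359)² = 0.00129
  r term: (0.5×0.0254)² = 0.000162
  d term: (1×0.0204)² = 0.000418
Total = 0.00187. Share from x = 0.00129/0.00187 = 0.689.

68.9%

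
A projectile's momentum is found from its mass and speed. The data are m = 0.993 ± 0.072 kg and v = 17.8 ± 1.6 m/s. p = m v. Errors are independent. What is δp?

2.04 kg·m/s

Each factor contributes (exponent × relative error)² to (δp/p)²:
  (1·δm/m)² = (1×0.0725)² = 0.00526;  (1·δv/v)² = (1×0.0899)² = 0.00808
δp/p = √(0.0133) = 0.115
p = 17.7 kg·m/s, so δp = 0.115 × 17.7 = 2.04 kg·m/s.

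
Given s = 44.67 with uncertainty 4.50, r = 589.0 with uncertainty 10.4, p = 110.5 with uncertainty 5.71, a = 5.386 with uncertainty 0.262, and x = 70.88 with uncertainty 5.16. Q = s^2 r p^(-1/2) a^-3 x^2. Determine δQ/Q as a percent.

29.0%

Each factor contributes (exponent × relative error)² to (δQ/Q)²:
  (2·δs/s)² = (2×0.101)² = 0.0406;  (1·δr/r)² = (1×0.0177)² = 0.000312;  (−½·δp/p)² = (-0.5×0.0517)² = 0.000668;  (-3·δa/a)² = (-3×0.0486)² = 0.0213;  (2·δx/x)² = (2×0.0728)² = 0.0212
δQ/Q = √(0.0841) = 0.290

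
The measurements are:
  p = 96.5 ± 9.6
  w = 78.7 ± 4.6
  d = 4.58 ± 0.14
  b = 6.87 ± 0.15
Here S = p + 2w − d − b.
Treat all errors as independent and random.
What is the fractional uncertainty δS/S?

0.0548

Sums and differences: (δS)² = Σ (cᵢ δxᵢ)².
  (δp)² = 92.2;  (2·δw)² = 84.6;  (δd)² = 0.0196;  (δb)² = 0.0225
δS = √(177) = 13.3
S = 242, so δS/S = 13.3/242 = 0.0548.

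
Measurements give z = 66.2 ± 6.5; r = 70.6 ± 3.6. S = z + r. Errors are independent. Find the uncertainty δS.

7.43

For a sum/difference, combine absolute errors in quadrature:
  (δz)² = 42.2;  (δr)² = 13.0
δS = √(55.2) = 7.43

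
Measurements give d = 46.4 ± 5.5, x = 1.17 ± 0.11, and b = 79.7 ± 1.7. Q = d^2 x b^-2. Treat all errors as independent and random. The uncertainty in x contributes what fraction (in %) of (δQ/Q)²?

13.2%

(δQ/Q)² = (2·δd/d)² + (1·δx/x)² + (-2·δb/b)²
  d term: (2×0.119)² = 0.0562
  x term: (1×0.0940)² = 0.00884
  b term: (-2×0.0213)² = 0.00182
Total = 0.0669. Share from x = 0.00884/0.0669 = 0.132.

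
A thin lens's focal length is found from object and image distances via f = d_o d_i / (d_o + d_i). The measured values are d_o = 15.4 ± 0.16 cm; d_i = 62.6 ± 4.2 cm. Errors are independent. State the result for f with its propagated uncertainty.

12.4 ± 0.193 cm

∂f/∂d_o = (d_i/(d_o+d_i))² = 0.644;  ∂f/∂d_i = (d_o/(d_o+d_i))² = 0.0390
δf = √((∂f/∂d_o · δd_o)² + (∂f/∂d_i · δd_i)²) = √(0.0106 + 0.0268) = 0.193 cm
f = 12.4 cm.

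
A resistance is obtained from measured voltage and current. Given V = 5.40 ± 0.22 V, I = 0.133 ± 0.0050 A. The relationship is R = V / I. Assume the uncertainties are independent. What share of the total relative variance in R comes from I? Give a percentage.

(δR/R)² = (1·δV/V)² + (-1·δI/I)²
  V term: (1×0.0407)² = 0.00166
  I term: (-1×0.0376)² = 0.00141
Total = 0.00307. Share from I = 0.00141/0.00307 = 0.460.

46.0%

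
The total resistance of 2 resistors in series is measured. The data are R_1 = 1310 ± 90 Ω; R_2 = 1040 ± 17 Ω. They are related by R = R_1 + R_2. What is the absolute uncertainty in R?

91.6 Ω

Sums and differences: (δR)² = Σ (cᵢ δxᵢ)².
  (δR_1)² = 8100;  (δR_2)² = 289
δR = √(8390) = 91.6 Ω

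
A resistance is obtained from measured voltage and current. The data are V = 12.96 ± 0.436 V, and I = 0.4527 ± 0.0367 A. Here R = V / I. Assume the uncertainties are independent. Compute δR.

2.51 Ω

Since R is a product/quotient, work with relative uncertainties:
  (1·δV/V)² = (1×0.0336)² = 0.00113;  (-1·δI/I)² = (-1×0.0811)² = 0.00657
δR/R = √(0.00770) = 0.0878
R = 28.63 Ω, so δR = 0.0878 × 28.63 = 2.51 Ω.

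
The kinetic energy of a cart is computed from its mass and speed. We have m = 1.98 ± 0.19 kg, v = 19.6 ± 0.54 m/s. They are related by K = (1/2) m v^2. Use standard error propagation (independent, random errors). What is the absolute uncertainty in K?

42.1 J

K is a product of powers, so relative uncertainties combine in quadrature:
  (1·δm/m)² = (1×0.0960)² = 0.00921;  (2·δv/v)² = (2×0.0276)² = 0.00304
δK/K = √(0.0122) = 0.111
K = 380 J, so δK = 0.111 × 380 = 42.1 J.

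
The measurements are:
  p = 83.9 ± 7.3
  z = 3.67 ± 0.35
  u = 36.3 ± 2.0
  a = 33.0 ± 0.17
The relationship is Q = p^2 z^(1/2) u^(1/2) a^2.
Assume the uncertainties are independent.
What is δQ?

Products/powers → add relative errors in quadrature, weighted by exponent:
  (2·δp/p)² = (2×0.0870)² = 0.0303;  (½·δz/z)² = (0.5×0.0954)² = 0.00227;  (½·δu/u)² = (0.5×0.0551)² = 0.000759;  (2·δa/a)² = (2×0.00515)² = 0.000106
δQ/Q = √(0.0334) = 0.183
Q = 8.85e+07, so δQ = 0.183 × 8.85e+07 = 1.62e+07.

1.62e+07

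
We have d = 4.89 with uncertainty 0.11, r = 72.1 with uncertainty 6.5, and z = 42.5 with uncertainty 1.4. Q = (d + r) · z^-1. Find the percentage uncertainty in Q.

9.06%

Let u = d + r = 77.0. δu = √(δd² + δr²) = √(0.0121 + 42.2) = 6.50, so δu/u = 0.0844.
Q is then a monomial in u, z:
δQ/Q = √((δu/u)² + (-1·δz/z)²) = √(0.00713 + 0.00109) = 0.0906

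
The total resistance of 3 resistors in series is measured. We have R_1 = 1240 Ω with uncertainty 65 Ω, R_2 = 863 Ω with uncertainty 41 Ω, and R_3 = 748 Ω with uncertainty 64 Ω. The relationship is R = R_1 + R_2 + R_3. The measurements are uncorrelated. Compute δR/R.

0.0351

R is a linear combination, so absolute uncertainties add in quadrature:
  (δR_1)² = 4220;  (δR_2)² = 1680;  (δR_3)² = 4100
δR = √(10000) = 100 Ω
R = 2850 Ω, so δR/R = 100/2850 = 0.0351.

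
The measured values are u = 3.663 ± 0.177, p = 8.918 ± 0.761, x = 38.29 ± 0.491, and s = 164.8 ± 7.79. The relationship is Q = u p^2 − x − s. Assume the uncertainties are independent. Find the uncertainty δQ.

52.3

Let w = u·p^2 = 291.3. δw/w = √((1·δu/u)² + (2·δp/p)²) = √(0.00233 + 0.0291) = 0.177, so δw = 51.7.
Q = w − x − s: δQ = √(δw² + δx² + δs²) = √(2670 + 0.241 + 60.7) = 52.3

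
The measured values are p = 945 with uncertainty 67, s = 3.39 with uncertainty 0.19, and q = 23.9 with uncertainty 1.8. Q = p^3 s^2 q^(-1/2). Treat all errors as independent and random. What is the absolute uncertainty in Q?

4.83e+08

Products/powers → add relative errors in quadrature, weighted by exponent:
  (3·δp/p)² = (3×0.0709)² = 0.0452;  (2·δs/s)² = (2×0.0560)² = 0.0126;  (−½·δq/q)² = (-0.5×0.0753)² = 0.00142
δQ/Q = √(0.0592) = 0.243
Q = 1.98e+09, so δQ = 0.243 × 1.98e+09 = 4.83e+08.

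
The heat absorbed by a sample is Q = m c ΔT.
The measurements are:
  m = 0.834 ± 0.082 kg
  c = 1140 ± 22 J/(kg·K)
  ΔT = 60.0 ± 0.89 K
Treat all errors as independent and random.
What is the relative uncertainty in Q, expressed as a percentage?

10.1%

Each factor contributes (exponent × relative error)² to (δQ/Q)²:
  (1·δm/m)² = (1×0.0983)² = 0.00967;  (1·δc/c)² = (1×0.0193)² = 0.000372;  (1·δΔT/ΔT)² = (1×0.0148)² = 0.000220
δQ/Q = √(0.0103) = 0.101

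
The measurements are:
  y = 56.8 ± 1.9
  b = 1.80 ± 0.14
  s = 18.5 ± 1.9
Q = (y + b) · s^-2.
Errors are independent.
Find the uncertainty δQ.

Let u = y + b = 58.6. δu = √(δy² + δb²) = √(3.61 + 0.0196) = 1.91, so δu/u = 0.0325.
Q is then a monomial in u, s:
δQ/Q = √((δu/u)² + (-2·δs/s)²) = √(0.00106 + 0.0422) = 0.208
Q = 0.171, so δQ = 0.208 × 0.171 = 0.0356.

0.0356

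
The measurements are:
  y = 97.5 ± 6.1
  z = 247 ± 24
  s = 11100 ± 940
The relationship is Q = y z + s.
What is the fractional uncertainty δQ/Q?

Let p = y·z = 24100. δp/p = √((1·δy/y)² + (1·δz/z)²) = √(0.00391 + 0.00944) = 0.116, so δp = 2780.
Q = p + s: δQ = √(δp² + δs²) = √(7.75e+06 + 8.84e+05) = 2940
Q = 35200, so δQ/Q = 2940/35200 = 0.0835.

0.0835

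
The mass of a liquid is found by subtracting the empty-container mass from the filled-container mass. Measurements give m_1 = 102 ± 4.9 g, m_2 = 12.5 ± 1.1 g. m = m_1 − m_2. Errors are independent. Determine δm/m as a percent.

Each term contributes (cᵢ δxᵢ)² to (δm)²:
  (δm_1)² = 24.0;  (δm_2)² = 1.21
δm = √(25.2) = 5.02 g
m = 89.5 g, so δm/m = 5.02/89.5 = 0.0561.

5.61%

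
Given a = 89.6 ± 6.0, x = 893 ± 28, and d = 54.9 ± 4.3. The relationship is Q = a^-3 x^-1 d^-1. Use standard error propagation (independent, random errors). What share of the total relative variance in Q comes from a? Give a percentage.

85.0%

(δQ/Q)² = (-3·δa/a)² + (-1·δx/x)² + (-1·δd/d)²
  a term: (-3×0.0670)² = 0.0404
  x term: (-1×0.0314)² = 0.000983
  d term: (-1×0.0783)² = 0.00613
Total = 0.0475. Share from a = 0.0404/0.0475 = 0.850.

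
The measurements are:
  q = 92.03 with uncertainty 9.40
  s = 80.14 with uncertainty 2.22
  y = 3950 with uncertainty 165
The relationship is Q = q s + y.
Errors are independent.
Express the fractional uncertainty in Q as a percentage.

7.04%

Let p = q·s = 7375. δp/p = √((1·δq/q)² + (1·δs/s)²) = √(0.0104 + 0.000767) = 0.106, so δp = 781.
Q = p + y: δQ = √(δp² + δy²) = √(6.09e+05 + 27200) = 798
Q = 11330, so δQ/Q = 798/11330 = 0.0704.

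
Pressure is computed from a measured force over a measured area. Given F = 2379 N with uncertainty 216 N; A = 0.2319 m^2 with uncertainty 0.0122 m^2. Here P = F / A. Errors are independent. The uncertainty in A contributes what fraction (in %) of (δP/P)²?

25.1%

(δP/P)² = (1·δF/F)² + (-1·δA/A)²
  F term: (1×0.0908)² = 0.00824
  A term: (-1×0.0526)² = 0.00277
Total = 0.0110. Share from A = 0.00277/0.0110 = 0.251.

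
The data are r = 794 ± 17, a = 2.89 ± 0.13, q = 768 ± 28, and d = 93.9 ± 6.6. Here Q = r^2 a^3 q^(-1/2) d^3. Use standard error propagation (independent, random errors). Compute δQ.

Since Q is a product/quotient, work with relative uncertainties:
  (2·δr/r)² = (2×0.0214)² = 0.00183;  (3·δa/a)² = (3×0.0450)² = 0.0182;  (−½·δq/q)² = (-0.5×0.0365)² = 0.000332;  (3·δd/d)² = (3×0.0703)² = 0.0445
δQ/Q = √(0.0648) = 0.255
Q = 4.55e+11, so δQ = 0.255 × 4.55e+11 = 1.16e+11.

1.16e+11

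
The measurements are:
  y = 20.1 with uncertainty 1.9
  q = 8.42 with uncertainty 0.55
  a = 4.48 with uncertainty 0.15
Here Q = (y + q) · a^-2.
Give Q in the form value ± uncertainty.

Let u = y + q = 28.5. δu = √(δy² + δq²) = √(3.61 + 0.303) = 1.98, so δu/u = 0.0694.
Q is then a monomial in u, a:
δQ/Q = √((δu/u)² + (-2·δa/a)²) = √(0.00481 + 0.00448) = 0.0964
Q = 1.42, so δQ = 0.0964 × 1.42 = 0.137.

1.42 ± 0.137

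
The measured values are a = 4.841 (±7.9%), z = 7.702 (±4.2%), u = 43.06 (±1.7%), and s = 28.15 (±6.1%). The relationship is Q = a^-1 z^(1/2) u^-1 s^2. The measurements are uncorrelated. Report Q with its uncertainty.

Each factor contributes (exponent × relative error)² to (δQ/Q)²:
  (-1·δa/a)² = (-1×0.0790)² = 0.00624;  (½·δz/z)² = (0.5×0.0420)² = 0.000441;  (-1·δu/u)² = (-1×0.0170)² = 0.000289;  (2·δs/s)² = (2×0.0610)² = 0.0149
δQ/Q = √(0.0219) = 0.148
Q = 10.55, so δQ = 0.148 × 10.55 = 1.56.

10.55 ± 1.56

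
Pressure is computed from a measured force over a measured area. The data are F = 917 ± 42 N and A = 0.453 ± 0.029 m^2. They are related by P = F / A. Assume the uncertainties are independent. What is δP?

Each factor contributes (exponent × relative error)² to (δP/P)²:
  (1·δF/F)² = (1×0.0458)² = 0.00210;  (-1·δA/A)² = (-1×0.0640)² = 0.00410
δP/P = √(0.00620) = 0.0787
P = 2020 Pa, so δP = 0.0787 × 2020 = 159 Pa.

159 Pa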